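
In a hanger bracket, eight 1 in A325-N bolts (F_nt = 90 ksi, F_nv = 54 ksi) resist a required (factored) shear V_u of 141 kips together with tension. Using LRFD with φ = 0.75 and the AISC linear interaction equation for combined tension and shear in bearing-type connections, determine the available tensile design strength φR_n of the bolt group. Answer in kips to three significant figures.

316 kips

A_b = π·1²/4 = 0.7854 in²; f_rv = 141 / (8 × 0.7854) = 22.44 ksi.
F'_nt = 1.3 F_nt − (F_nt / φF_nv) f_rv = 1.3·90 − (90/(0.75·54))·22.44 = 67.13 ksi, capped at F_nt → F'_nt = 67.13 ksi.
R_n = F'_nt · A_b · n = 67.13 × 0.7854 × 8 = 421.8 kips.
Design strength φR_n = 0.75 × 421.8 = 316 kips.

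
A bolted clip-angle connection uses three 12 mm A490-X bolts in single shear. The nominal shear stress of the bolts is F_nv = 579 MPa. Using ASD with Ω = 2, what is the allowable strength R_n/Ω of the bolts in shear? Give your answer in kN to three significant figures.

A_b = π × 12² / 4 = 113.1 mm².
R_n = F_nv · A_b · n · n_s = 579 × 113.1 × 3 × 1 / 1000 = 196.5 kN.
Allowable strength R_n/Ω = 196.5 / 2 = 98.2 kN.

98.2 kN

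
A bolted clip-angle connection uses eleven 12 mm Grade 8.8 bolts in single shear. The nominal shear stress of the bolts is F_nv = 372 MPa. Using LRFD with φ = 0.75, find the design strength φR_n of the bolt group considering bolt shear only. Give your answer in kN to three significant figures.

347 kN

A_b = π × 12² / 4 = 113.1 mm².
R_n = F_nv · A_b · n · n_s = 372 × 113.1 × 11 × 1 / 1000 = 462.8 kN.
Design strength φR_n = 0.75 × 462.8 = 347 kN.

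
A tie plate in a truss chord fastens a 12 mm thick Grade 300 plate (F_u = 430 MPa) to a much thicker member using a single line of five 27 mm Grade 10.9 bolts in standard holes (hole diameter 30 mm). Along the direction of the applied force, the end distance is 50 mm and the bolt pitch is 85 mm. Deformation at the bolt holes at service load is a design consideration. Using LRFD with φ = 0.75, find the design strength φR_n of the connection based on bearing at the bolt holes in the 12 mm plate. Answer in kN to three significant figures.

Per bolt r_n = 1.2 l_c t F_u ≤ 2.4 d t F_u; upper limit = 2.4 × 27 × 12 × 430 / 1000 = 334.4 kN.
Edge bolt: l_c = 50 − 30/2 = 35 mm → 1.2 × 35 × 12 × 430 / 1000 = 216.7 → r_n = 216.7 kN.
Interior bolts: l_c = 85 − 30 = 55 mm → 1.2 × 55 × 12 × 430 / 1000 = 340.6 → r_n = 334.4 kN.
R_n = 1 × 216.7 + 4 × 334.4 = 1554 kN.
Design strength φR_n = 0.75 × 1554 = 1170 kN.

1170 kN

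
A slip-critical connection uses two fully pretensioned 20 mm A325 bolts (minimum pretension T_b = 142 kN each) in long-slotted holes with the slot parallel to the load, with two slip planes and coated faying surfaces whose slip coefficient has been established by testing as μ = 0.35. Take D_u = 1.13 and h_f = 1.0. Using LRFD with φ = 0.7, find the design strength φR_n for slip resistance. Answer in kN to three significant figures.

157 kN

R_n = μ · D_u · h_f · T_b · n_s · n_b = 0.35 × 1.13 × 1.0 × 142 × 2 × 2 = 224.6 kN.
Design strength φR_n = 0.7 × 224.6 = 157 kN.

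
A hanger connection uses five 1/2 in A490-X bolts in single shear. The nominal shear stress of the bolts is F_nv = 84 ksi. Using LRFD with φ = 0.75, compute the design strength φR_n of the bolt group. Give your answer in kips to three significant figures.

61.9 kips

A_b = π × 0.5² / 4 = 0.1963 in².
R_n = F_nv · A_b · n · n_s = 84 × 0.1963 × 5 × 1 = 82.47 kips.
Design strength φR_n = 0.75 × 82.47 = 61.9 kips.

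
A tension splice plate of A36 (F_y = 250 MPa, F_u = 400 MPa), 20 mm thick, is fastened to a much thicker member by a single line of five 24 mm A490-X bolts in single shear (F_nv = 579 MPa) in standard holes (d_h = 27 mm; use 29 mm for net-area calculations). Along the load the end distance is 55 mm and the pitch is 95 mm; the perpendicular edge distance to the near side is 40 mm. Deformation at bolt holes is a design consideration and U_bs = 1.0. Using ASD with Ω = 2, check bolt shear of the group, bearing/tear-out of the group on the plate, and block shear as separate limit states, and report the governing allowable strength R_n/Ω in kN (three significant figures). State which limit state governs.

Bolt shear: A_b = π·24²/4 = 452.4 mm²; R_n = 579 × 452.4 × 5 × 1 / 1000 = 1310 kN → 1310 / 2 = 655 kN.
Bearing: edge l_c = 41.5, r_n = 398.4 kN; interior l_c = 68, r_n = 460.8 kN; R_n = 398.4 + 4·460.8 = 2242 kN → 1120 kN.
Block shear: A_gv = 8700, A_nv = 6090, A_nt = 510 mm²; R_n = min(0.6F_uA_nv, 0.6F_yA_gv) + U_bs·F_u·A_nt = 1509 kN → 754 kN.
Bolt shear governs: 655 kN.

655 kN (bolt shear governs)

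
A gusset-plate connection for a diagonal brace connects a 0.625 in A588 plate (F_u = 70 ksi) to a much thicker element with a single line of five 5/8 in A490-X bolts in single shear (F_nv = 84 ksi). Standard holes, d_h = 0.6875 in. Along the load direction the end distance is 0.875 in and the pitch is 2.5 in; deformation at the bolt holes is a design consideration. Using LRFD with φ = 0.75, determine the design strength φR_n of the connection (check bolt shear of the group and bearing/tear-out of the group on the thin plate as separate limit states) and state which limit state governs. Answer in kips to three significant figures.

96.6 kips (bolt shear governs)

Bolt shear: A_b = π·0.625²/4 = 0.3068 in²; R_n = 84 × 0.3068 × 5 × 1 = 128.9 kips → 0.75 × 128.9 = 96.6 kips.
Bearing (1.2 l_c t F_u ≤ 2.4 d t F_u): upper limit = 2.4·0.625·0.625·70 = 65.62 kips.
  Edge l_c = 0.875 − 0.6875/2 = 0.5312 → r_n = 27.89 kips; interior l_c = 2.5 − 0.6875 = 1.812 → r_n = 65.62 kips.
  R_n,bearing = 1·27.89 + 4·65.62 = 290.4 kips → 0.75 × 290.4 = 218 kips.
Bolt shear governs: 96.6 kips.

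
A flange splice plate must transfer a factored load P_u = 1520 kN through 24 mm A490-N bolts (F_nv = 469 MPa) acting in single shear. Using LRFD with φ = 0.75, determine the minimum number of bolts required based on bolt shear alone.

A_b = π·24²/4 = 452.4 mm².
Per-bolt design strength φR_n = 0.75 × 469 × 452.4 × 1 / 1000 = 159.1 kN.
n ≥ 1520 / 159.1 = 9.552 → use 10 bolts.

10 bolts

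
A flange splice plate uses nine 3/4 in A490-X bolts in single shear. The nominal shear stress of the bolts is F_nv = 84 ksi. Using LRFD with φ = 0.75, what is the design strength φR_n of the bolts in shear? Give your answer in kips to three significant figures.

250 kips

A_b = π × 0.75² / 4 = 0.4418 in².
R_n = F_nv · A_b · n · n_s = 84 × 0.4418 × 9 × 1 = 334 kips.
Design strength φR_n = 0.75 × 334 = 250 kips.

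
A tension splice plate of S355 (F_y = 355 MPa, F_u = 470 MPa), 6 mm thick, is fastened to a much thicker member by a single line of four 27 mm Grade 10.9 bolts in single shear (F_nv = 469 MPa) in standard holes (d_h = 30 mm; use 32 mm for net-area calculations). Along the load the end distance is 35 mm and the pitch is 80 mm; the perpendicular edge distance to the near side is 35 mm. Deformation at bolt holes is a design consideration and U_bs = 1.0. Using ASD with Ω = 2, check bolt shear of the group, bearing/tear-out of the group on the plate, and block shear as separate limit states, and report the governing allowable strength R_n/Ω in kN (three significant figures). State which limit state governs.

Bolt shear: A_b = π·27²/4 = 572.6 mm²; R_n = 469 × 572.6 × 4 × 1 / 1000 = 1074 kN → 1074 / 2 = 537 kN.
Bearing: edge l_c = 20, r_n = 67.68 kN; interior l_c = 50, r_n = 169.2 kN; R_n = 67.68 + 3·169.2 = 575.3 kN → 288 kN.
Block shear: A_gv = 1650, A_nv = 978, A_nt = 114 mm²; R_n = min(0.6F_uA_nv, 0.6F_yA_gv) + U_bs·F_u·A_nt = 329.4 kN → 165 kN.
Block shear governs: 165 kN.

165 kN (block shear governs)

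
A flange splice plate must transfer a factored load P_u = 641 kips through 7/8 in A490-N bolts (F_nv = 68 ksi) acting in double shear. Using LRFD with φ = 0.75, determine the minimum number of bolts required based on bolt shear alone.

A_b = π·0.875²/4 = 0.6013 in².
Per-bolt design strength φR_n = 0.75 × 68 × 0.6013 × 2 = 61.33 kips.
n ≥ 641 / 61.33 = 10.45 → use 11 bolts.

11 bolts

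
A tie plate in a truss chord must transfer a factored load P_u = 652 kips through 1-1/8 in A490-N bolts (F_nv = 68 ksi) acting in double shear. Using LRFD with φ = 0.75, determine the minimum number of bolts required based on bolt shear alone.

7 bolts

A_b = π·1.125²/4 = 0.994 in².
Per-bolt design strength φR_n = 0.75 × 68 × 0.994 × 2 = 101.4 kips.
n ≥ 652 / 101.4 = 6.431 → use 7 bolts.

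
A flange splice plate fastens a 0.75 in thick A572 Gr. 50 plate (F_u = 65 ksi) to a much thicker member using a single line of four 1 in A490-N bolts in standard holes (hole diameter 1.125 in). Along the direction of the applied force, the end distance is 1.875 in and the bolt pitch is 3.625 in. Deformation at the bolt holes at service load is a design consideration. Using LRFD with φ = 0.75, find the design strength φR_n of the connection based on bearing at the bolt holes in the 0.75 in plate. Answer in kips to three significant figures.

321 kips

Per bolt r_n = 1.2 l_c t F_u ≤ 2.4 d t F_u; upper limit = 2.4 × 1 × 0.75 × 65 = 117 kips.
Edge bolt: l_c = 1.875 − 1.125/2 = 1.312 in → 1.2 × 1.312 × 0.75 × 65 = 76.78 → r_n = 76.78 kips.
Interior bolts: l_c = 3.625 − 1.125 = 2.5 in → 1.2 × 2.5 × 0.75 × 65 = 146.2 → r_n = 117 kips.
R_n = 1 × 76.78 + 3 × 117 = 427.8 kips.
Design strength φR_n = 0.75 × 427.8 = 321 kips.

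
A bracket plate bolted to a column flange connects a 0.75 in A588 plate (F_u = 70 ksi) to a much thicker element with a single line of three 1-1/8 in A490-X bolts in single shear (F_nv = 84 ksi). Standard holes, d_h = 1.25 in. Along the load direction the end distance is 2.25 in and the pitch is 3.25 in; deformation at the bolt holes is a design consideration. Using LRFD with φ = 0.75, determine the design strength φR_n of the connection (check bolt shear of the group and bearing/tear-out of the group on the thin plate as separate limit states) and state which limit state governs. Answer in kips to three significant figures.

Bolt shear: A_b = π·1.125²/4 = 0.994 in²; R_n = 84 × 0.994 × 3 × 1 = 250.5 kips → 0.75 × 250.5 = 188 kips.
Bearing (1.2 l_c t F_u ≤ 2.4 d t F_u): upper limit = 2.4·1.125·0.75·70 = 141.8 kips.
  Edge l_c = 2.25 − 1.25/2 = 1.625 → r_n = 102.4 kips; interior l_c = 3.25 − 1.25 = 2 → r_n = 126 kips.
  R_n,bearing = 1·102.4 + 2·126 = 354.4 kips → 0.75 × 354.4 = 266 kips.
Bolt shear governs: 188 kips.

188 kips (bolt shear governs)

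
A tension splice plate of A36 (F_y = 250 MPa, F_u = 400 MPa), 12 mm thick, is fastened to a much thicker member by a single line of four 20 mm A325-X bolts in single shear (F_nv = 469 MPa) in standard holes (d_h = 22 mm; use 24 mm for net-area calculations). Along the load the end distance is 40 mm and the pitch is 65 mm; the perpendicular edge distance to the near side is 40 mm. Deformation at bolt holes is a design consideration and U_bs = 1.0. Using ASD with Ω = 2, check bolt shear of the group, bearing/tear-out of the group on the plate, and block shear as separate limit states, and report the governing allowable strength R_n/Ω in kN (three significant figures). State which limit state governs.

279 kN (block shear governs)

Bolt shear: A_b = π·20²/4 = 314.2 mm²; R_n = 469 × 314.2 × 4 × 1 / 1000 = 589.4 kN → 589.4 / 2 = 295 kN.
Bearing: edge l_c = 29, r_n = 167 kN; interior l_c = 43, r_n = 230.4 kN; R_n = 167 + 3·230.4 = 858.2 kN → 429 kN.
Block shear: A_gv = 2820, A_nv = 1812, A_nt = 336 mm²; R_n = min(0.6F_uA_nv, 0.6F_yA_gv) + U_bs·F_u·A_nt = 557.4 kN → 279 kN.
Block shear governs: 279 kN.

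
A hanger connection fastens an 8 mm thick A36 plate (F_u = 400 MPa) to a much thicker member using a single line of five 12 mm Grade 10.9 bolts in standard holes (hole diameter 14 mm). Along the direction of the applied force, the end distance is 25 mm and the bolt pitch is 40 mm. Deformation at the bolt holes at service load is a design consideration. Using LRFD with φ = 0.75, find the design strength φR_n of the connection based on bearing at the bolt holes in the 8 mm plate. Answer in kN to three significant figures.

328 kN

Per bolt r_n = 1.2 l_c t F_u ≤ 2.4 d t F_u; upper limit = 2.4 × 12 × 8 × 400 / 1000 = 92.16 kN.
Edge bolt: l_c = 25 − 14/2 = 18 mm → 1.2 × 18 × 8 × 400 / 1000 = 69.12 → r_n = 69.12 kN.
Interior bolts: l_c = 40 − 14 = 26 mm → 1.2 × 26 × 8 × 400 / 1000 = 99.84 → r_n = 92.16 kN.
R_n = 1 × 69.12 + 4 × 92.16 = 437.8 kN.
Design strength φR_n = 0.75 × 437.8 = 328 kN.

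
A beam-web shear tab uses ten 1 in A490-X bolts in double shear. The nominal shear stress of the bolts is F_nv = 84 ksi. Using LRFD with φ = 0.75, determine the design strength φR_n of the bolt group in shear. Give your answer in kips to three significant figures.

A_b = π × 1² / 4 = 0.7854 in².
R_n = F_nv · A_b · n · n_s = 84 × 0.7854 × 10 × 2 = 1319 kips.
Design strength φR_n = 0.75 × 1319 = 990 kips.

990 kips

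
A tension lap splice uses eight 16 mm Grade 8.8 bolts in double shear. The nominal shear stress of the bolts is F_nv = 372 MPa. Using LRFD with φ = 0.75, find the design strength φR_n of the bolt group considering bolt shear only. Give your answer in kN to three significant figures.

898 kN

A_b = π × 16² / 4 = 201.1 mm².
R_n = F_nv · A_b · n · n_s = 372 × 201.1 × 8 × 2 / 1000 = 1197 kN.
Design strength φR_n = 0.75 × 1197 = 898 kN.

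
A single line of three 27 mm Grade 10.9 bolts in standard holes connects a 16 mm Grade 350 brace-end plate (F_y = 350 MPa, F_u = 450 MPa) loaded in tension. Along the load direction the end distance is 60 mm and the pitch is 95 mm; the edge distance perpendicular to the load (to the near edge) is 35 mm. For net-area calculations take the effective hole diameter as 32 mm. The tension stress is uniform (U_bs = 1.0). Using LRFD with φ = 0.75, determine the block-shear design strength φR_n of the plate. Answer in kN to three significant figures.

653 kN

Shear plane L_v = 60 + 2·95 = 250 mm; A_gv = 250 × 16 = 4000 mm².
A_nv = (250 − 2.5·32) × 16 = 2720 mm².
A_nt = (35 − 0.5·32) × 16 = 304 mm².
0.6 F_u A_nv = 734.4 kN; 0.6 F_y A_gv = 840 kN → shear rupture governs the shear term.
R_n = 734.4 + 1.0 × 450 × 304 / 1000 = 871.2 kN.
Design strength φR_n = 0.75 × 871.2 = 653 kN.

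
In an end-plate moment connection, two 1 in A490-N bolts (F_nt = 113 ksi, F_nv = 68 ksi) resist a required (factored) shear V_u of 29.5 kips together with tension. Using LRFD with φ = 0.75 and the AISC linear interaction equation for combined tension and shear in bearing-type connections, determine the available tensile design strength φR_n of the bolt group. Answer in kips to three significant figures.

124 kips

A_b = π·1²/4 = 0.7854 in²; f_rv = 29.5 / (2 × 0.7854) = 18.78 ksi.
F'_nt = 1.3 F_nt − (F_nt / φF_nv) f_rv = 1.3·113 − (113/(0.75·68))·18.78 = 105.3 ksi, capped at F_nt → F'_nt = 105.3 ksi.
R_n = F'_nt · A_b · n = 105.3 × 0.7854 × 2 = 165.4 kips.
Design strength φR_n = 0.75 × 165.4 = 124 kips.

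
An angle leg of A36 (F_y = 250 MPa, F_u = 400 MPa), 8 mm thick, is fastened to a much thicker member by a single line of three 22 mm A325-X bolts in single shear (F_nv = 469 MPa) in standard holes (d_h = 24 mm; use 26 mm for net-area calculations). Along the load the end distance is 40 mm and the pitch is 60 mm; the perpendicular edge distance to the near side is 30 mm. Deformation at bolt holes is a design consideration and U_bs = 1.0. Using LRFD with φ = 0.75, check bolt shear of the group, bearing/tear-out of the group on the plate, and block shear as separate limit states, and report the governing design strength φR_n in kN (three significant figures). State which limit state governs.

178 kN (block shear governs)

Bolt shear: A_b = π·22²/4 = 380.1 mm²; R_n = 469 × 380.1 × 3 × 1 / 1000 = 534.8 kN → 0.75 × 534.8 = 401 kN.
Bearing: edge l_c = 28, r_n = 107.5 kN; interior l_c = 36, r_n = 138.2 kN; R_n = 107.5 + 2·138.2 = 384 kN → 288 kN.
Block shear: A_gv = 1280, A_nv = 760, A_nt = 136 mm²; R_n = min(0.6F_uA_nv, 0.6F_yA_gv) + U_bs·F_u·A_nt = 236.8 kN → 178 kN.
Block shear governs: 178 kN.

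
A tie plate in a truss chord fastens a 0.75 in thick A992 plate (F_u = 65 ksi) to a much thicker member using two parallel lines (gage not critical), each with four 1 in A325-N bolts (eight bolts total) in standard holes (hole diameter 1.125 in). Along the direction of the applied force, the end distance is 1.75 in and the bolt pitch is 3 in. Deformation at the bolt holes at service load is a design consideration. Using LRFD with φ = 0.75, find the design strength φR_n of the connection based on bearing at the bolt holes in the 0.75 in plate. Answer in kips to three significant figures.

598 kips

Per bolt r_n = 1.2 l_c t F_u ≤ 2.4 d t F_u; upper limit = 2.4 × 1 × 0.75 × 65 = 117 kips.
Edge bolt: l_c = 1.75 − 1.125/2 = 1.188 in → 1.2 × 1.188 × 0.75 × 65 = 69.47 → r_n = 69.47 kips.
Interior bolts: l_c = 3 − 1.125 = 1.875 in → 1.2 × 1.875 × 0.75 × 65 = 109.7 → r_n = 109.7 kips.
R_n = 2 × 69.47 + 6 × 109.7 = 797.1 kips.
Design strength φR_n = 0.75 × 797.1 = 598 kips.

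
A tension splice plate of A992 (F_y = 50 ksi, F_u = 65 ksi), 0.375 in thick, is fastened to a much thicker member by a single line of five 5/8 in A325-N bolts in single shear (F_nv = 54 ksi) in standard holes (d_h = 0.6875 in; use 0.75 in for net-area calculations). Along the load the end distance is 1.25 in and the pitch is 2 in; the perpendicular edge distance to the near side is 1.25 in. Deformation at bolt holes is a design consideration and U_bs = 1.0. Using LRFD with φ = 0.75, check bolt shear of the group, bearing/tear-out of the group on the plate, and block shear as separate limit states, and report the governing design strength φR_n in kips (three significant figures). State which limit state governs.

62.1 kips (bolt shear governs)

Bolt shear: A_b = π·0.625²/4 = 0.3068 in²; R_n = 54 × 0.3068 × 5 × 1 = 82.83 kips → 0.75 × 82.83 = 62.1 kips.
Bearing: edge l_c = 0.9062, r_n = 26.51 kips; interior l_c = 1.312, r_n = 36.56 kips; R_n = 26.51 + 4·36.56 = 172.8 kips → 130 kips.
Block shear: A_gv = 3.469, A_nv = 2.203, A_nt = 0.3281 in²; R_n = min(0.6F_uA_nv, 0.6F_yA_gv) + U_bs·F_u·A_nt = 107.2 kips → 80.4 kips.
Bolt shear governs: 62.1 kips.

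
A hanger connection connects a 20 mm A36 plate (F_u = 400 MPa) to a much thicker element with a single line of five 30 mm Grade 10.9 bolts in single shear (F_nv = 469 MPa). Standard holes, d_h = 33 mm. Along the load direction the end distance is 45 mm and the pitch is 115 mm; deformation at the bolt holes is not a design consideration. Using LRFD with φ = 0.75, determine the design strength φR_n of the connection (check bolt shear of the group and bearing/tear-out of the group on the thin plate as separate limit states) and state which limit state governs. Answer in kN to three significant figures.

Bolt shear: A_b = π·30²/4 = 706.9 mm²; R_n = 469 × 706.9 × 5 × 1 / 1000 = 1658 kN → 0.75 × 1658 = 1240 kN.
Bearing (1.5 l_c t F_u ≤ 3.0 d t F_u): upper limit = 3.0·30·20·400 / 1000 = 720 kN.
  Edge l_c = 45 − 33/2 = 28.5 → r_n = 342 kN; interior l_c = 115 − 33 = 82 → r_n = 720 kN.
  R_n,bearing = 1·342 + 4·720 = 3222 kN → 0.75 × 3222 = 2420 kN.
Bolt shear governs: 1240 kN.

1240 kN (bolt shear governs)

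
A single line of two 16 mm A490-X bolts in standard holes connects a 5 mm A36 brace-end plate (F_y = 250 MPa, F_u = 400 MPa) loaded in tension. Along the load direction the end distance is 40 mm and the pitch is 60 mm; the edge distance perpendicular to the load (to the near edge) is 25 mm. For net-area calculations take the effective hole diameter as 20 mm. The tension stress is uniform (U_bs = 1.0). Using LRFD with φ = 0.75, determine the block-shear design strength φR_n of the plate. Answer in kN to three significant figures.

Shear plane L_v = 40 + 1·60 = 100 mm; A_gv = 100 × 5 = 500 mm².
A_nv = (100 − 1.5·20) × 5 = 350 mm².
A_nt = (25 − 0.5·20) × 5 = 75 mm².
0.6 F_u A_nv = 84 kN; 0.6 F_y A_gv = 75 kN → shear yielding governs the shear term.
R_n = 75 + 1.0 × 400 × 75 / 1000 = 105 kN.
Design strength φR_n = 0.75 × 105 = 78.8 kN.

78.8 kN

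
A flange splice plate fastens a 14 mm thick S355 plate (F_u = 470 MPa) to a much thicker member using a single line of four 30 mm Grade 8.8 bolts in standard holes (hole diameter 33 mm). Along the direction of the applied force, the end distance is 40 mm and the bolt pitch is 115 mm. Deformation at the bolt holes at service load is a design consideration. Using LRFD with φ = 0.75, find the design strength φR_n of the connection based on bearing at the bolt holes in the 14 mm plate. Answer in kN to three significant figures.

Per bolt r_n = 1.2 l_c t F_u ≤ 2.4 d t F_u; upper limit = 2.4 × 30 × 14 × 470 / 1000 = 473.8 kN.
Edge bolt: l_c = 40 − 33/2 = 23.5 mm → 1.2 × 23.5 × 14 × 470 / 1000 = 185.6 → r_n = 185.6 kN.
Interior bolts: l_c = 115 − 33 = 82 mm → 1.2 × 82 × 14 × 470 / 1000 = 647.5 → r_n = 473.8 kN.
R_n = 1 × 185.6 + 3 × 473.8 = 1607 kN.
Design strength φR_n = 0.75 × 1607 = 1210 kN.

1210 kN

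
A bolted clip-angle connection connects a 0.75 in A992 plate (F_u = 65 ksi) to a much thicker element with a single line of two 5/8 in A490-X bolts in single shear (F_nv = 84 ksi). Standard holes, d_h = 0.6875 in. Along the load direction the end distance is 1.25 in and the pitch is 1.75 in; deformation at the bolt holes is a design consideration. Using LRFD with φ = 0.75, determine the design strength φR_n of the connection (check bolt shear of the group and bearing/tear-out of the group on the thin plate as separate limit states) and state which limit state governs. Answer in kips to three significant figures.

38.7 kips (bolt shear governs)

Bolt shear: A_b = π·0.625²/4 = 0.3068 in²; R_n = 84 × 0.3068 × 2 × 1 = 51.54 kips → 0.75 × 51.54 = 38.7 kips.
Bearing (1.2 l_c t F_u ≤ 2.4 d t F_u): upper limit = 2.4·0.625·0.75·65 = 73.12 kips.
  Edge l_c = 1.25 − 0.6875/2 = 0.9062 → r_n = 53.02 kips; interior l_c = 1.75 − 0.6875 = 1.062 → r_n = 62.16 kips.
  R_n,bearing = 1·53.02 + 1·62.16 = 115.2 kips → 0.75 × 115.2 = 86.4 kips.
Bolt shear governs: 38.7 kips.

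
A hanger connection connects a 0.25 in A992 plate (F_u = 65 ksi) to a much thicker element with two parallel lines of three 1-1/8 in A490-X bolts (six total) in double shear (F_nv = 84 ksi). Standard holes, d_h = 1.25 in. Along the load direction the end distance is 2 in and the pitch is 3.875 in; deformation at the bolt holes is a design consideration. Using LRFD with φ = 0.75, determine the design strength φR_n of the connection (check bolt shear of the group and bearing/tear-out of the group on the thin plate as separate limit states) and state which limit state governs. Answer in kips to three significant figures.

Bolt shear: A_b = π·1.125²/4 = 0.994 in²; R_n = 84 × 0.994 × 6 × 2 = 1002 kips → 0.75 × 1002 = 751 kips.
Bearing (1.2 l_c t F_u ≤ 2.4 d t F_u): upper limit = 2.4·1.125·0.25·65 = 43.87 kips.
  Edge l_c = 2 − 1.25/2 = 1.375 → r_n = 26.81 kips; interior l_c = 3.875 − 1.25 = 2.625 → r_n = 43.87 kips.
  R_n,bearing = 2·26.81 + 4·43.87 = 229.1 kips → 0.75 × 229.1 = 172 kips.
Bearing governs: 172 kips.

172 kips (bearing governs)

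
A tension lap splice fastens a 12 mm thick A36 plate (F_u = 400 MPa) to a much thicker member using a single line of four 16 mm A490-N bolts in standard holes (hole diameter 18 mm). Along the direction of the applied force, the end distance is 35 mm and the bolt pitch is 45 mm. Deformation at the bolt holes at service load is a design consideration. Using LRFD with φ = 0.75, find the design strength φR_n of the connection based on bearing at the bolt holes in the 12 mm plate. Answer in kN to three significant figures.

Per bolt r_n = 1.2 l_c t F_u ≤ 2.4 d t F_u; upper limit = 2.4 × 16 × 12 × 400 / 1000 = 184.3 kN.
Edge bolt: l_c = 35 − 18/2 = 26 mm → 1.2 × 26 × 12 × 400 / 1000 = 149.8 → r_n = 149.8 kN.
Interior bolts: l_c = 45 − 18 = 27 mm → 1.2 × 27 × 12 × 400 / 1000 = 155.5 → r_n = 155.5 kN.
R_n = 1 × 149.8 + 3 × 155.5 = 616.3 kN.
Design strength φR_n = 0.75 × 616.3 = 462 kN.

462 kN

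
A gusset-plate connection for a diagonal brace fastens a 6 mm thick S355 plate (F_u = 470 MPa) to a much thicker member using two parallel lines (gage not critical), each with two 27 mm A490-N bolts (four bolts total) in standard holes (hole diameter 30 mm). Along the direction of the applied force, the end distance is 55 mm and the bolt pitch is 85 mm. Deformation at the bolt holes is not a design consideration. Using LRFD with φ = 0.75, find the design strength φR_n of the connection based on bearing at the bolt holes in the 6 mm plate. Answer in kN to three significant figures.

Per bolt r_n = 1.5 l_c t F_u ≤ 3.0 d t F_u; upper limit = 3.0 × 27 × 6 × 470 / 1000 = 228.4 kN.
Edge bolt: l_c = 55 − 30/2 = 40 mm → 1.5 × 40 × 6 × 470 / 1000 = 169.2 → r_n = 169.2 kN.
Interior bolts: l_c = 85 − 30 = 55 mm → 1.5 × 55 × 6 × 470 / 1000 = 232.7 → r_n = 228.4 kN.
R_n = 2 × 169.2 + 2 × 228.4 = 795.2 kN.
Design strength φR_n = 0.75 × 795.2 = 596 kN.

596 kN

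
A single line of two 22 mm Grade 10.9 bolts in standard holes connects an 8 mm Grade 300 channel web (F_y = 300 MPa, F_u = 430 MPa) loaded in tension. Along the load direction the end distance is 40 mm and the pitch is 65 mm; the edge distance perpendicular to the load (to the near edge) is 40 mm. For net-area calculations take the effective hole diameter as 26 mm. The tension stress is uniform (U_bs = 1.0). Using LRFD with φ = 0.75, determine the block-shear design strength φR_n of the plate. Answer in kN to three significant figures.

Shear plane L_v = 40 + 1·65 = 105 mm; A_gv = 105 × 8 = 840 mm².
A_nv = (105 − 1.5·26) × 8 = 528 mm².
A_nt = (40 − 0.5·26) × 8 = 216 mm².
0.6 F_u A_nv = 136.2 kN; 0.6 F_y A_gv = 151.2 kN → shear rupture governs the shear term.
R_n = 136.2 + 1.0 × 430 × 216 / 1000 = 229.1 kN.
Design strength φR_n = 0.75 × 229.1 = 172 kN.

172 kN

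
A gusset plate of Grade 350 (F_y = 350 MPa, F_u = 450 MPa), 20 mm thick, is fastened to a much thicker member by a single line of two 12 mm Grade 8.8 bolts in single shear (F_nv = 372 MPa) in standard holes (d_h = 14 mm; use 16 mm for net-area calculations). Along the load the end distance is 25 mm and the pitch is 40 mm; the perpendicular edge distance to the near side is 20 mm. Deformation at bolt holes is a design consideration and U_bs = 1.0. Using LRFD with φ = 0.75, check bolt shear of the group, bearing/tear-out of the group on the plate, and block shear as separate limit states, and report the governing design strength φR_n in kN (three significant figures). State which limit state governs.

63.1 kN (bolt shear governs)

Bolt shear: A_b = π·12²/4 = 113.1 mm²; R_n = 372 × 113.1 × 2 × 1 / 1000 = 84.14 kN → 0.75 × 84.14 = 63.1 kN.
Bearing: edge l_c = 18, r_n = 194.4 kN; interior l_c = 26, r_n = 259.2 kN; R_n = 194.4 + 1·259.2 = 453.6 kN → 340 kN.
Block shear: A_gv = 1300, A_nv = 820, A_nt = 240 mm²; R_n = min(0.6F_uA_nv, 0.6F_yA_gv) + U_bs·F_u·A_nt = 329.4 kN → 247 kN.
Bolt shear governs: 63.1 kN.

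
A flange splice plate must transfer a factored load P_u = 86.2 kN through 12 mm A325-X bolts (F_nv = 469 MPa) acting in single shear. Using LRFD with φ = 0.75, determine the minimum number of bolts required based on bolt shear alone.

A_b = π·12²/4 = 113.1 mm².
Per-bolt design strength φR_n = 0.75 × 469 × 113.1 × 1 / 1000 = 39.78 kN.
n ≥ 86.2 / 39.78 = 2.167 → use 3 bolts.

3 bolts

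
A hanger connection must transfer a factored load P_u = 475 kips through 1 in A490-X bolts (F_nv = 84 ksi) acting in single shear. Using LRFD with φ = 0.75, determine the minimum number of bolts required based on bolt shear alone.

A_b = π·1²/4 = 0.7854 in².
Per-bolt design strength φR_n = 0.75 × 84 × 0.7854 × 1 = 49.48 kips.
n ≥ 475 / 49.48 = 9.6 → use 10 bolts.

10 bolts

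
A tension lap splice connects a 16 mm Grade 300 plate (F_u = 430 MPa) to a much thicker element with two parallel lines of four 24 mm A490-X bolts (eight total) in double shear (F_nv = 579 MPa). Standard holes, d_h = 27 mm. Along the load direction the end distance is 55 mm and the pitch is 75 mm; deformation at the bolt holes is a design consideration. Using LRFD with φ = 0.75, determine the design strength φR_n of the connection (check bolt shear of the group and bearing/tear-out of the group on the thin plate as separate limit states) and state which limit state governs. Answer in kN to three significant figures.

Bolt shear: A_b = π·24²/4 = 452.4 mm²; R_n = 579 × 452.4 × 8 × 2 / 1000 = 4191 kN → 0.75 × 4191 = 3140 kN.
Bearing (1.2 l_c t F_u ≤ 2.4 d t F_u): upper limit = 2.4·24·16·430 / 1000 = 396.3 kN.
  Edge l_c = 55 − 27/2 = 41.5 → r_n = 342.6 kN; interior l_c = 75 − 27 = 48 → r_n = 396.3 kN.
  R_n,bearing = 2·342.6 + 6·396.3 = 3063 kN → 0.75 × 3063 = 2300 kN.
Bearing governs: 2300 kN.

2300 kN (bearing governs)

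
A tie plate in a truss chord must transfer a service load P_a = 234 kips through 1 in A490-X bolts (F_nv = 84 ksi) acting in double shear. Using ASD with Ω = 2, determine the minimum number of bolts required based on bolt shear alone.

A_b = π·1²/4 = 0.7854 in².
Per-bolt allowable strength R_n/Ω = 84 × 0.7854 × 2 / 2 = 65.97 kips.
n ≥ 234 / 65.97 = 3.547 → use 4 bolts.

4 bolts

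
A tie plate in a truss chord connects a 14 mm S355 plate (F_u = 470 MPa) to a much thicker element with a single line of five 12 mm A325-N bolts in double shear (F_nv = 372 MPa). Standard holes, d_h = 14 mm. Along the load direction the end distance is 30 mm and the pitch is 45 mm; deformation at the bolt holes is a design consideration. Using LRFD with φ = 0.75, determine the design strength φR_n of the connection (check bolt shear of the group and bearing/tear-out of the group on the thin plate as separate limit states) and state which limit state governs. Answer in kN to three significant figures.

316 kN (bolt shear governs)

Bolt shear: A_b = π·12²/4 = 113.1 mm²; R_n = 372 × 113.1 × 5 × 2 / 1000 = 420.7 kN → 0.75 × 420.7 = 316 kN.
Bearing (1.2 l_c t F_u ≤ 2.4 d t F_u): upper limit = 2.4·12·14·470 / 1000 = 189.5 kN.
  Edge l_c = 30 − 14/2 = 23 → r_n = 181.6 kN; interior l_c = 45 − 14 = 31 → r_n = 189.5 kN.
  R_n,bearing = 1·181.6 + 4·189.5 = 939.6 kN → 0.75 × 939.6 = 705 kN.
Bolt shear governs: 316 kN.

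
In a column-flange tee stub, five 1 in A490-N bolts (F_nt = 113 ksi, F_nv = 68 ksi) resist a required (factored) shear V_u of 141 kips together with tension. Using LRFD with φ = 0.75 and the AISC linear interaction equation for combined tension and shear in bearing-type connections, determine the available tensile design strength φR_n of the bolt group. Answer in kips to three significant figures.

A_b = π·1²/4 = 0.7854 in²; f_rv = 141 / (5 × 0.7854) = 35.91 ksi.
F'_nt = 1.3 F_nt − (F_nt / φF_nv) f_rv = 1.3·113 − (113/(0.75·68))·35.91 = 67.34 ksi, capped at F_nt → F'_nt = 67.34 ksi.
R_n = F'_nt · A_b · n = 67.34 × 0.7854 × 5 = 264.5 kips.
Design strength φR_n = 0.75 × 264.5 = 198 kips.

198 kips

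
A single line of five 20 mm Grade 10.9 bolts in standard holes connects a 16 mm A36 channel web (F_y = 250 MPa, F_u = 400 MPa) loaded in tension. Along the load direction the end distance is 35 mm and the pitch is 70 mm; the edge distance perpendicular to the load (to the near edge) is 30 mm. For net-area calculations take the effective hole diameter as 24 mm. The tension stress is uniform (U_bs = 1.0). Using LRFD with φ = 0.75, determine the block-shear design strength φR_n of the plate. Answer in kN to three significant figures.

653 kN

Shear plane L_v = 35 + 4·70 = 315 mm; A_gv = 315 × 16 = 5040 mm².
A_nv = (315 − 4.5·24) × 16 = 3312 mm².
A_nt = (30 − 0.5·24) × 16 = 288 mm².
0.6 F_u A_nv = 794.9 kN; 0.6 F_y A_gv = 756 kN → shear yielding governs the shear term.
R_n = 756 + 1.0 × 400 × 288 / 1000 = 871.2 kN.
Design strength φR_n = 0.75 × 871.2 = 653 kN.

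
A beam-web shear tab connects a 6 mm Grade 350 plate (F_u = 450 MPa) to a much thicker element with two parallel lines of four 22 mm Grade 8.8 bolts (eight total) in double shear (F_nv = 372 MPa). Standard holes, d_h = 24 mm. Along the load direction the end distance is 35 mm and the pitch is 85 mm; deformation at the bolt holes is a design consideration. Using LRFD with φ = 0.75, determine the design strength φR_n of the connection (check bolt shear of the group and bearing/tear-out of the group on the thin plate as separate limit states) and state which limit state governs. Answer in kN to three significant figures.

753 kN (bearing governs)

Bolt shear: A_b = π·22²/4 = 380.1 mm²; R_n = 372 × 380.1 × 8 × 2 / 1000 = 2263 kN → 0.75 × 2263 = 1700 kN.
Bearing (1.2 l_c t F_u ≤ 2.4 d t F_u): upper limit = 2.4·22·6·450 / 1000 = 142.6 kN.
  Edge l_c = 35 − 24/2 = 23 → r_n = 74.52 kN; interior l_c = 85 − 24 = 61 → r_n = 142.6 kN.
  R_n,bearing = 2·74.52 + 6·142.6 = 1004 kN → 0.75 × 1004 = 753 kN.
Bearing governs: 753 kN.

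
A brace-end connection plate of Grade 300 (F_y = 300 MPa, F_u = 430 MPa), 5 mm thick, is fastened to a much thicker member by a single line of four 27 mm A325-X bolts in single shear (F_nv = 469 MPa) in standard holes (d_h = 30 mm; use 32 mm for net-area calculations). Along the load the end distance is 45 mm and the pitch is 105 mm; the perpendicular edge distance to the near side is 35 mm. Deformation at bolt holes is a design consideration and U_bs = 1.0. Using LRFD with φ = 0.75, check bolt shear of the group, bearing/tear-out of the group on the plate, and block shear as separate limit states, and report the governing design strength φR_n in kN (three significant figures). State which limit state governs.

Bolt shear: A_b = π·27²/4 = 572.6 mm²; R_n = 469 × 572.6 × 4 × 1 / 1000 = 1074 kN → 0.75 × 1074 = 806 kN.
Bearing: edge l_c = 30, r_n = 77.4 kN; interior l_c = 75, r_n = 139.3 kN; R_n = 77.4 + 3·139.3 = 495.4 kN → 372 kN.
Block shear: A_gv = 1800, A_nv = 1240, A_nt = 95 mm²; R_n = min(0.6F_uA_nv, 0.6F_yA_gv) + U_bs·F_u·A_nt = 360.8 kN → 271 kN.
Block shear governs: 271 kN.

271 kN (block shear governs)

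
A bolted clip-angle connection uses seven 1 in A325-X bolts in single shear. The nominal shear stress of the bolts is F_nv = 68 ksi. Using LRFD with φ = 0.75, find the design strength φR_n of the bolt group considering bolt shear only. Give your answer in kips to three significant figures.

A_b = π × 1² / 4 = 0.7854 in².
R_n = F_nv · A_b · n · n_s = 68 × 0.7854 × 7 × 1 = 373.8 kips.
Design strength φR_n = 0.75 × 373.8 = 280 kips.

280 kips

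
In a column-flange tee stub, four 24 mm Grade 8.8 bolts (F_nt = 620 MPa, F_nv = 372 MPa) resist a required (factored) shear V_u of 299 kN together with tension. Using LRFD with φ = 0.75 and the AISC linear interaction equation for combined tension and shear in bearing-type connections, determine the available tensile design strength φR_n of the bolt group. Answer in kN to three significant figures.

596 kN

A_b = π·24²/4 = 452.4 mm²; f_rv = 299 × 1000 / (4 × 452.4) = 165.2 MPa.
F'_nt = 1.3 F_nt − (F_nt / φF_nv) f_rv = 1.3·620 − (620/(0.75·372))·165.2 = 438.8 MPa, capped at F_nt → F'_nt = 438.8 MPa.
R_n = F'_nt · A_b · n = 438.8 × 452.4 × 4 / 1000 = 794.1 kN.
Design strength φR_n = 0.75 × 794.1 = 596 kN.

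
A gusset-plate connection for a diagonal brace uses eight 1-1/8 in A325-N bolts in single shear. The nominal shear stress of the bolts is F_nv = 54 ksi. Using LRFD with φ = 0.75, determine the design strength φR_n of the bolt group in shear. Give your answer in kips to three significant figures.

A_b = π × 1.125² / 4 = 0.994 in².
R_n = F_nv · A_b · n · n_s = 54 × 0.994 × 8 × 1 = 429.4 kips.
Design strength φR_n = 0.75 × 429.4 = 322 kips.

322 kips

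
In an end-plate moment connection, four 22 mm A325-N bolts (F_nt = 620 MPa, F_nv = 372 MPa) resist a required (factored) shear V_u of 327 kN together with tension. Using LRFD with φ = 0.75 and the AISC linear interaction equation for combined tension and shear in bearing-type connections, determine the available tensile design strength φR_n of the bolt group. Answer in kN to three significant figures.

A_b = π·22²/4 = 380.1 mm²; f_rv = 327 × 1000 / (4 × 380.1) = 215.1 MPa.
F'_nt = 1.3 F_nt − (F_nt / φF_nv) f_rv = 1.3·620 − (620/(0.75·372))·215.1 = 328.1 MPa, capped at F_nt → F'_nt = 328.1 MPa.
R_n = F'_nt · A_b · n = 328.1 × 380.1 × 4 / 1000 = 498.9 kN.
Design strength φR_n = 0.75 × 498.9 = 374 kN.

374 kN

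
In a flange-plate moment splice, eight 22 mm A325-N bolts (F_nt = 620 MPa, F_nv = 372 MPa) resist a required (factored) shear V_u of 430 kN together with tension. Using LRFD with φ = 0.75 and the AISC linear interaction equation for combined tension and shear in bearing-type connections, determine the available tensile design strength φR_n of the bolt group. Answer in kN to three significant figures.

1120 kN

A_b = π·22²/4 = 380.1 mm²; f_rv = 430 × 1000 / (8 × 380.1) = 141.4 MPa.
F'_nt = 1.3 F_nt − (F_nt / φF_nv) f_rv = 1.3·620 − (620/(0.75·372))·141.4 = 491.8 MPa, capped at F_nt → F'_nt = 491.8 MPa.
R_n = F'_nt · A_b · n = 491.8 × 380.1 × 8 / 1000 = 1496 kN.
Design strength φR_n = 0.75 × 1496 = 1120 kN.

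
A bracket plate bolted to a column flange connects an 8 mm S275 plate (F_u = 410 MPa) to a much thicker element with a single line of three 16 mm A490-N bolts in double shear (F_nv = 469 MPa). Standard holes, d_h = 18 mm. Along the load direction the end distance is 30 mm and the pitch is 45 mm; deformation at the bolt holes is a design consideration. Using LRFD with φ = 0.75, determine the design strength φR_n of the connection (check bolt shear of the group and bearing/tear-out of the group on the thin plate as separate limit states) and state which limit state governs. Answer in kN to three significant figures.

Bolt shear: A_b = π·16²/4 = 201.1 mm²; R_n = 469 × 201.1 × 3 × 2 / 1000 = 565.8 kN → 0.75 × 565.8 = 424 kN.
Bearing (1.2 l_c t F_u ≤ 2.4 d t F_u): upper limit = 2.4·16·8·410 / 1000 = 126 kN.
  Edge l_c = 30 − 18/2 = 21 → r_n = 82.66 kN; interior l_c = 45 − 18 = 27 → r_n = 106.3 kN.
  R_n,bearing = 1·82.66 + 2·106.3 = 295.2 kN → 0.75 × 295.2 = 221 kN.
Bearing governs: 221 kN.

221 kN (bearing governs)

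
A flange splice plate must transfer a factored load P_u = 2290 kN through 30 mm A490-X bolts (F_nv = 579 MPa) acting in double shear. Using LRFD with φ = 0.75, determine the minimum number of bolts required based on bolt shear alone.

A_b = π·30²/4 = 706.9 mm².
Per-bolt design strength φR_n = 0.75 × 579 × 706.9 × 2 / 1000 = 613.9 kN.
n ≥ 2290 / 613.9 = 3.73 → use 4 bolts.

4 bolts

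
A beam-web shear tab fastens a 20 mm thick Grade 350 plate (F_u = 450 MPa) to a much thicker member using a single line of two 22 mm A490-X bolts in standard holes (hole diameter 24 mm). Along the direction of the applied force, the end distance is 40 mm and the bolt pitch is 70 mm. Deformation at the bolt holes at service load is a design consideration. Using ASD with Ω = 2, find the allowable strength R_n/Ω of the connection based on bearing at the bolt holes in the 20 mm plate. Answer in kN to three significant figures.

Per bolt r_n = 1.2 l_c t F_u ≤ 2.4 d t F_u; upper limit = 2.4 × 22 × 20 × 450 / 1000 = 475.2 kN.
Edge bolt: l_c = 40 − 24/2 = 28 mm → 1.2 × 28 × 20 × 450 / 1000 = 302.4 → r_n = 302.4 kN.
Interior bolts: l_c = 70 − 24 = 46 mm → 1.2 × 46 × 20 × 450 / 1000 = 496.8 → r_n = 475.2 kN.
R_n = 1 × 302.4 + 1 × 475.2 = 777.6 kN.
Allowable strength R_n/Ω = 777.6 / 2 = 389 kN.

389 kN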